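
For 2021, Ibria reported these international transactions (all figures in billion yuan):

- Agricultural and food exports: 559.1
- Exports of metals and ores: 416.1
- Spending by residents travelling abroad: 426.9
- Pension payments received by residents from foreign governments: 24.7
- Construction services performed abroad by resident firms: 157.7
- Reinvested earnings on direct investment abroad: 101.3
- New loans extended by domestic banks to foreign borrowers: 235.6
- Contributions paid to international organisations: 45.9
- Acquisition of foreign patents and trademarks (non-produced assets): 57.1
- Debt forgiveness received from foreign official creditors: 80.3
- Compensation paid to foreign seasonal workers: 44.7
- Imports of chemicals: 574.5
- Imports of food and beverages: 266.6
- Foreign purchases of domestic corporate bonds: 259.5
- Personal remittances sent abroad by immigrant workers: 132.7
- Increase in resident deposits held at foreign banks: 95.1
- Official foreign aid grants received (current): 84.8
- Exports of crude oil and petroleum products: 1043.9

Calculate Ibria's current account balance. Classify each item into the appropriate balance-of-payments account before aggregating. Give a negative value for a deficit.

Goods: 559.1 - 574.5 + 1043.9 + 416.1 - 266.6 = 1178.0
Services: 157.7 - 426.9 = -269.2
Primary income: -44.7 + 101.3 = 56.6
Secondary income: 84.8 - 45.9 + 24.7 - 132.7 = -69.1
Current account = 1178.0 + (-269.2) + 56.6 + (-69.1) = 896.3
(Excluded from the current account — financial account: new loans extended by domestic banks to foreign borrowers 235.6, foreign purchases of domestic corporate bonds 259.5, increase in resident deposits held at foreign banks 95.1; capital account: acquisition of foreign patents and trademarks (non-produced assets) 57.1, debt forgiveness received from foreign official creditors 80.3.)

896.3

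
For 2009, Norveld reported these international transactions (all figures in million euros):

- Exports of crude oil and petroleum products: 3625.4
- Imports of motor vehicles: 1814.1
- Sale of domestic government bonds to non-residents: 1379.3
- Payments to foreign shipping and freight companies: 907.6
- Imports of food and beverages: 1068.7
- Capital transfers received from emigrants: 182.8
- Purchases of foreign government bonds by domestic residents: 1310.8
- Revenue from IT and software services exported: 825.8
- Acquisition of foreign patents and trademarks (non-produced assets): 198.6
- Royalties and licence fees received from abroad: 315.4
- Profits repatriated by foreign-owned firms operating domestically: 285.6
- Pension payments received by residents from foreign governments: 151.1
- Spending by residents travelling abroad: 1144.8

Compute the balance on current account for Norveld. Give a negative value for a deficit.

-303.1

Goods: -1814.1 - 1068.7 + 3625.4 = 742.6
Services: 315.4 + 825.8 - 907.6 - 1144.8 = -911.2
Primary income: -285.6
Secondary income: 151.1
Current account = 742.6 + (-911.2) + (-285.6) + 151.1 = -303.1
(Excluded from the current account — financial account: sale of domestic government bonds to non-residents 1379.3, purchases of foreign government bonds by domestic residents 1310.8; capital account: capital transfers received from emigrants 182.8, acquisition of foreign patents and trademarks (non-produced assets) 198.6.)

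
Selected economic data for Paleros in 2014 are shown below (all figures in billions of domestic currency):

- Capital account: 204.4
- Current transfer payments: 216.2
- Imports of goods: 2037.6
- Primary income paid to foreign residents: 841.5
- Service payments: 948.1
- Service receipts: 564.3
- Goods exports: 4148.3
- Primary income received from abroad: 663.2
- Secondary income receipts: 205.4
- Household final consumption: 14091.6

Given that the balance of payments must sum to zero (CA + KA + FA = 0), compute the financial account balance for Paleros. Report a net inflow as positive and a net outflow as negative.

Goods balance = 4148.3 - 2037.6 = 2110.7
Services balance = 564.3 - 948.1 = -383.8
Trade balance (goods + services) = 2110.7 + (-383.8) = 1726.9
Net primary income = 663.2 - 841.5 = -178.3
Net secondary income = 205.4 - 216.2 = -10.8
Current account = 1726.9 + (-178.3) + (-10.8) = 1537.8
Financial account = -(1537.8 + 204.4) = -1742.2

-1742.2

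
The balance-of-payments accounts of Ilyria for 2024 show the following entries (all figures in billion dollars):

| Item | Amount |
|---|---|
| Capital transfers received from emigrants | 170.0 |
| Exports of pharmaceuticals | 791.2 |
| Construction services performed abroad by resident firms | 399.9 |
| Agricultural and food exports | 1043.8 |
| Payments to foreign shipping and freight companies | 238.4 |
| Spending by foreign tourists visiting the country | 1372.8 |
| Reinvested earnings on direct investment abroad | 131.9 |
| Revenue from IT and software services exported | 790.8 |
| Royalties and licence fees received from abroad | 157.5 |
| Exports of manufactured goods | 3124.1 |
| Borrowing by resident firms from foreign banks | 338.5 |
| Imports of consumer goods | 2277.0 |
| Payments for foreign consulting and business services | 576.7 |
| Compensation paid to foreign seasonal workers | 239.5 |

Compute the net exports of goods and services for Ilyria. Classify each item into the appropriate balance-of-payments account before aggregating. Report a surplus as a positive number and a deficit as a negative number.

4588.0

Goods: 791.2 - 2277.0 + 3124.1 + 1043.8 = 2682.1
Services: -238.4 + 1372.8 + 157.5 + 790.8 - 576.7 + 399.9 = 1905.9
Trade balance = 2682.1 + 1905.9 = 4588.0
(Excluded from the trade balance — capital account: capital transfers received from emigrants 170.0; primary income: reinvested earnings on direct investment abroad 131.9, compensation paid to foreign seasonal workers 239.5; financial account: borrowing by resident firms from foreign banks 338.5.)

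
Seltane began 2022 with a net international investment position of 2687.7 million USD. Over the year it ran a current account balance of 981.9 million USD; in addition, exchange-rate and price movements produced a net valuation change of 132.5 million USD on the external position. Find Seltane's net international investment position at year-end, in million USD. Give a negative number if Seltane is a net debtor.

3802.1

Change in NIIP = current account + net valuation change = 981.9 + 132.5 = 1114.4
End-of-year NIIP = 2687.7 + 1114.4 = 3802.1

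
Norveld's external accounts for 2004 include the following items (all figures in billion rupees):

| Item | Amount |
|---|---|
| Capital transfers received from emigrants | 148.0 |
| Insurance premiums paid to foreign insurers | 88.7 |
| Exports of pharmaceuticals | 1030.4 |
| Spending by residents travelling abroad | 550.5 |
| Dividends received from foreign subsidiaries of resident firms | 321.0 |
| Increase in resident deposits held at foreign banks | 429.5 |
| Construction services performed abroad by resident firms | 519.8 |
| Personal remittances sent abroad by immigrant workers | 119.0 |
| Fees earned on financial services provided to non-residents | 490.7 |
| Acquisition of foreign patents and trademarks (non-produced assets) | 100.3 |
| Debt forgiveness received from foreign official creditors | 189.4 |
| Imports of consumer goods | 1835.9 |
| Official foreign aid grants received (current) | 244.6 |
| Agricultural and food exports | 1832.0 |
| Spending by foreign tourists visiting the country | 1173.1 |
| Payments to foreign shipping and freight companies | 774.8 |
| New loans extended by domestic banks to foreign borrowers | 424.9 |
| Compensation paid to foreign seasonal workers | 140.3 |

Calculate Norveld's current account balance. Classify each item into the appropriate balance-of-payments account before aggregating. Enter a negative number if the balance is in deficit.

Goods: 1832.0 - 1835.9 + 1030.4 = 1026.5
Services: -774.8 + 1173.1 - 88.7 - 550.5 + 490.7 + 519.8 = 769.6
Primary income: 321.0 - 140.3 = 180.7
Secondary income: -119.0 + 244.6 = 125.6
Current account = 1026.5 + 769.6 + 180.7 + 125.6 = 2102.4
(Excluded from the current account — capital account: capital transfers received from emigrants 148.0, acquisition of foreign patents and trademarks (non-produced assets) 100.3, debt forgiveness received from foreign official creditors 189.4; financial account: increase in resident deposits held at foreign banks 429.5, new loans extended by domestic banks to foreign borrowers 424.9.)

2102.4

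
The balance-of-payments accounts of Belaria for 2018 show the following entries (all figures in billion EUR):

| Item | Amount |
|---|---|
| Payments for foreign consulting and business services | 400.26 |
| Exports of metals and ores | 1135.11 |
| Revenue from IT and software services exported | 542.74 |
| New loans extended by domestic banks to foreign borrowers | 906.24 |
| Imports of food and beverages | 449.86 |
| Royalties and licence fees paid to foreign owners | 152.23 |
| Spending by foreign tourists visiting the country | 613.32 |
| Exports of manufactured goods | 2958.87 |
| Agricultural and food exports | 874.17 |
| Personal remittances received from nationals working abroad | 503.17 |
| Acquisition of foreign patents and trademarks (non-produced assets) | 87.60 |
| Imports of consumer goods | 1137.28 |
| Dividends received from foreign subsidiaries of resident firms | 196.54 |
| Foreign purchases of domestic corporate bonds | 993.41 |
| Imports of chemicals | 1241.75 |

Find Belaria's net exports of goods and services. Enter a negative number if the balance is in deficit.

2742.83

Goods: 1135.11 - 1241.75 - 1137.28 + 874.17 - 449.86 + 2958.87 = 2139.26
Services: -400.26 + 542.74 + 613.32 - 152.23 = 603.57
Trade balance = 2139.26 + 603.57 = 2742.83
(Excluded from the trade balance — financial account: new loans extended by domestic banks to foreign borrowers 906.24, foreign purchases of domestic corporate bonds 993.41; secondary income: personal remittances received from nationals working abroad 503.17; capital account: acquisition of foreign patents and trademarks (non-produced assets) 87.60; primary income: dividends received from foreign subsidiaries of resident firms 196.54.)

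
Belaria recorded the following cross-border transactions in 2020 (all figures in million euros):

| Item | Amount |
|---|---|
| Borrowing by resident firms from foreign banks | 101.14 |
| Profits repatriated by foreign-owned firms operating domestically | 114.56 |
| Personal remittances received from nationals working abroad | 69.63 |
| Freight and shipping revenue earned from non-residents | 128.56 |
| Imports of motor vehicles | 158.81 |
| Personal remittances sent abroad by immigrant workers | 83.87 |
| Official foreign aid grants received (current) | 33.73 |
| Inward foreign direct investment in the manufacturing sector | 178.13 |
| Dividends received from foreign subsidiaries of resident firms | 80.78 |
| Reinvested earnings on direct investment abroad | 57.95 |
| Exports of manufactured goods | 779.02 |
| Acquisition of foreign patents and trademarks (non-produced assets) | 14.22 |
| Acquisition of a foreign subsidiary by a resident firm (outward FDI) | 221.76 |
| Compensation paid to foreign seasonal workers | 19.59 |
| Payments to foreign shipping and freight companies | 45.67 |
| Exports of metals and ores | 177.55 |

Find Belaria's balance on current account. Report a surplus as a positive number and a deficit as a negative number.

904.72

Goods: -158.81 + 177.55 + 779.02 = 797.76
Services: 128.56 - 45.67 = 82.89
Primary income: 57.95 + 80.78 - 19.59 - 114.56 = 4.58
Secondary income: -83.87 + 33.73 + 69.63 = 19.49
Current account = 797.76 + 82.89 + 4.58 + 19.49 = 904.72
(Excluded from the current account — financial account: borrowing by resident firms from foreign banks 101.14, inward foreign direct investment in the manufacturing sector 178.13, acquisition of a foreign subsidiary by a resident firm (outward FDI) 221.76; capital account: acquisition of foreign patents and trademarks (non-produced assets) 14.22.)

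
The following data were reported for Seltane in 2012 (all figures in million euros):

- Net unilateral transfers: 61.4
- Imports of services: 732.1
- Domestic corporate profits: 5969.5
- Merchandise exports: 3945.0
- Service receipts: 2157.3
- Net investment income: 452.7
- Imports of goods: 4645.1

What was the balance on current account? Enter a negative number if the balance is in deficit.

Goods balance = 3945.0 - 4645.1 = -700.1
Services balance = 2157.3 - 732.1 = 1425.2
Trade balance (goods + services) = -700.1 + 1425.2 = 725.1
Net primary income = 452.7
Net secondary income = 61.4
Current account = 725.1 + 452.7 + 61.4 = 1239.2

1239.2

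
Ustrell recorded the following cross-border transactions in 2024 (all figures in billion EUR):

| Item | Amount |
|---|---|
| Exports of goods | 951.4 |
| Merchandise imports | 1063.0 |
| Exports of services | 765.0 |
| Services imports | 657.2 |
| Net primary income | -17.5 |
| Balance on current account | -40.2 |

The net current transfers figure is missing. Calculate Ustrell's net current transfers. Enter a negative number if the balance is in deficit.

-18.9

Current account = goods balance + services balance + net primary income + net secondary income
Sum of the known components = -21.3
Net current transfers = CA - (known components) = -40.2 - (-21.3) = -18.9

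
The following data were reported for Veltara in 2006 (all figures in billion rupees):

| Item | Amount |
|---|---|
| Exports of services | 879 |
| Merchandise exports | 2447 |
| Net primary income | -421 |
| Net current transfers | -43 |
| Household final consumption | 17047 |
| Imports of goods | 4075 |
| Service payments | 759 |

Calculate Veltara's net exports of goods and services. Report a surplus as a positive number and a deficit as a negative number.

Goods balance = 2447 - 4075 = -1628
Services balance = 879 - 759 = 120
Trade balance (goods + services) = -1628 + 120 = -1508

-1508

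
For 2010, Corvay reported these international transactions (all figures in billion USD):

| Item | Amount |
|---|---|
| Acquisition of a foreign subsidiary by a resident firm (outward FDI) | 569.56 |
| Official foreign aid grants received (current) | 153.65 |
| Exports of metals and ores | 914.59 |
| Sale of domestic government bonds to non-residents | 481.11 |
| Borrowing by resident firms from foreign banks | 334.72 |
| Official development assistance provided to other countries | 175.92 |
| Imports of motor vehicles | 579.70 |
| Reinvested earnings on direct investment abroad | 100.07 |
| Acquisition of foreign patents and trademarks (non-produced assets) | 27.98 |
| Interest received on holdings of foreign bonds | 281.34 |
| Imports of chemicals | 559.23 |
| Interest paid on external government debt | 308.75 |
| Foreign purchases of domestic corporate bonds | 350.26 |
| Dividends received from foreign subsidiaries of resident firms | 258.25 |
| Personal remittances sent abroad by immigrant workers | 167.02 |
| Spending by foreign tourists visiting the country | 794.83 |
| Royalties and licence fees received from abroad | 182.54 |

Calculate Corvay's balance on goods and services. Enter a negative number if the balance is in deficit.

Goods: -579.70 + 914.59 - 559.23 = -224.34
Services: 182.54 + 794.83 = 977.37
Trade balance = -224.34 + 977.37 = 753.03
(Excluded from the trade balance — financial account: acquisition of a foreign subsidiary by a resident firm (outward FDI) 569.56, sale of domestic government bonds to non-residents 481.11, borrowing by resident firms from foreign banks 334.72, foreign purchases of domestic corporate bonds 350.26; secondary income: official foreign aid grants received (current) 153.65, official development assistance provided to other countries 175.92, personal remittances sent abroad by immigrant workers 167.02; primary income: reinvested earnings on direct investment abroad 100.07, interest received on holdings of foreign bonds 281.34, interest paid on external government debt 308.75, dividends received from foreign subsidiaries of resident firms 258.25; capital account: acquisition of foreign patents and trademarks (non-produced assets) 27.98.)

753.03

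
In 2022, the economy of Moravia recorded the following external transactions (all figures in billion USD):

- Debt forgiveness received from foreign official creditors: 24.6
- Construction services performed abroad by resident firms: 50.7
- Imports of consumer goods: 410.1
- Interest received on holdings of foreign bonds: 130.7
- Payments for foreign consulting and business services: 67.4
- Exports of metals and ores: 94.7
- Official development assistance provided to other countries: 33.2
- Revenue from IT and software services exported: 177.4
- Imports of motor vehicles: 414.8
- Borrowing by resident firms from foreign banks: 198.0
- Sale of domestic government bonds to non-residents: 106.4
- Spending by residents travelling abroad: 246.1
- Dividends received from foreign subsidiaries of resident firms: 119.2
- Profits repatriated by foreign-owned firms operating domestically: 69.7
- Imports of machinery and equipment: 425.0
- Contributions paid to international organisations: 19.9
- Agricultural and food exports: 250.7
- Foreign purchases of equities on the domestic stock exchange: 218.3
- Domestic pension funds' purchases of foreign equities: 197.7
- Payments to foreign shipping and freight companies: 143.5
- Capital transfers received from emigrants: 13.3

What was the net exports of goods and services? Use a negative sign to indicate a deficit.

-1133.4

Goods: 94.7 - 410.1 + 250.7 - 425.0 - 414.8 = -904.5
Services: -246.1 + 50.7 - 67.4 + 177.4 - 143.5 = -228.9
Trade balance = -904.5 + (-228.9) = -1133.4
(Excluded from the trade balance — capital account: debt forgiveness received from foreign official creditors 24.6, capital transfers received from emigrants 13.3; primary income: interest received on holdings of foreign bonds 130.7, dividends received from foreign subsidiaries of resident firms 119.2, profits repatriated by foreign-owned firms operating domestically 69.7; secondary income: official development assistance provided to other countries 33.2, contributions paid to international organisations 19.9; financial account: borrowing by resident firms from foreign banks 198.0, sale of domestic government bonds to non-residents 106.4, foreign purchases of equities on the domestic stock exchange 218.3, domestic pension funds' purchases of foreign equities 197.7.)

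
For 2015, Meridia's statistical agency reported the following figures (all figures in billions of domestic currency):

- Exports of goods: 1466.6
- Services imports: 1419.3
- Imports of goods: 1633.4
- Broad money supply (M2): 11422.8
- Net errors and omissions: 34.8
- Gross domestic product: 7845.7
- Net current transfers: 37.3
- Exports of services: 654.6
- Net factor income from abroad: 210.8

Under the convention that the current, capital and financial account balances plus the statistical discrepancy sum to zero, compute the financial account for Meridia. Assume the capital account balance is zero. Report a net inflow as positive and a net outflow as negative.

648.6

Goods balance = 1466.6 - 1633.4 = -166.8
Services balance = 654.6 - 1419.3 = -764.7
Trade balance (goods + services) = -166.8 + (-764.7) = -931.5
Net primary income = 210.8
Net secondary income = 37.3
Current account = -931.5 + 210.8 + 37.3 = -683.4
Financial account = -(-683.4 + 34.8) = 648.6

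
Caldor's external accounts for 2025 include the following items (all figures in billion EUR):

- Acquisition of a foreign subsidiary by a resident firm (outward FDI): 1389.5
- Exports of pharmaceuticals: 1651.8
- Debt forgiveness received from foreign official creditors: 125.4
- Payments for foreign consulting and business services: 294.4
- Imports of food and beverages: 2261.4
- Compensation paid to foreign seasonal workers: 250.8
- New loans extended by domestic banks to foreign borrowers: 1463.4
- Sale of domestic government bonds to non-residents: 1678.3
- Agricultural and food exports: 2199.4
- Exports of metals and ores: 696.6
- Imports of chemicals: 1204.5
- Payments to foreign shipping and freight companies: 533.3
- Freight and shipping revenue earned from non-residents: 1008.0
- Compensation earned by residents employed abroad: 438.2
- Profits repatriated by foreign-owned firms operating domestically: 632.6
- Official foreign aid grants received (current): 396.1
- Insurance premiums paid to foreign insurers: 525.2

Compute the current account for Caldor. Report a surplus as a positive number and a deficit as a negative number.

687.9

Goods: 696.6 - 2261.4 + 1651.8 + 2199.4 - 1204.5 = 1081.9
Services: 1008.0 - 294.4 - 533.3 - 525.2 = -344.9
Primary income: 438.2 - 250.8 - 632.6 = -445.2
Secondary income: 396.1
Current account = 1081.9 + (-344.9) + (-445.2) + 396.1 = 687.9
(Excluded from the current account — financial account: acquisition of a foreign subsidiary by a resident firm (outward FDI) 1389.5, new loans extended by domestic banks to foreign borrowers 1463.4, sale of domestic government bonds to non-residents 1678.3; capital account: debt forgiveness received from foreign official creditors 125.4.)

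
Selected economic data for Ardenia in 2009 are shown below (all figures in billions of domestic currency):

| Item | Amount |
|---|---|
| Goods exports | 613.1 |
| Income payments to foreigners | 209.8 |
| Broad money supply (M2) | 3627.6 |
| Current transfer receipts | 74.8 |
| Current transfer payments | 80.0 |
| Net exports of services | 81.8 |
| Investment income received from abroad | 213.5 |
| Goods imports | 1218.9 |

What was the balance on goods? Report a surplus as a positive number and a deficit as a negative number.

-605.8

Goods balance = 613.1 - 1218.9 = -605.8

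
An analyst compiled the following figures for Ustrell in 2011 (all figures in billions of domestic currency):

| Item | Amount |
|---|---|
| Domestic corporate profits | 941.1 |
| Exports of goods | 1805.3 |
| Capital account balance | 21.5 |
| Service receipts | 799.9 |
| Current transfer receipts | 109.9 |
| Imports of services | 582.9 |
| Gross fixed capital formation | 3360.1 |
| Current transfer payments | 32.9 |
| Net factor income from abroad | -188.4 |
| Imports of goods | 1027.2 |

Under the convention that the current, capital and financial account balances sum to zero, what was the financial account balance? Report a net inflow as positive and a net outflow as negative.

-905.2

Goods balance = 1805.3 - 1027.2 = 778.1
Services balance = 799.9 - 582.9 = 217.0
Trade balance (goods + services) = 778.1 + 217.0 = 995.1
Net primary income = -188.4
Net secondary income = 109.9 - 32.9 = 77.0
Current account = 995.1 + (-188.4) + 77.0 = 883.7
Financial account = -(883.7 + 21.5) = -905.2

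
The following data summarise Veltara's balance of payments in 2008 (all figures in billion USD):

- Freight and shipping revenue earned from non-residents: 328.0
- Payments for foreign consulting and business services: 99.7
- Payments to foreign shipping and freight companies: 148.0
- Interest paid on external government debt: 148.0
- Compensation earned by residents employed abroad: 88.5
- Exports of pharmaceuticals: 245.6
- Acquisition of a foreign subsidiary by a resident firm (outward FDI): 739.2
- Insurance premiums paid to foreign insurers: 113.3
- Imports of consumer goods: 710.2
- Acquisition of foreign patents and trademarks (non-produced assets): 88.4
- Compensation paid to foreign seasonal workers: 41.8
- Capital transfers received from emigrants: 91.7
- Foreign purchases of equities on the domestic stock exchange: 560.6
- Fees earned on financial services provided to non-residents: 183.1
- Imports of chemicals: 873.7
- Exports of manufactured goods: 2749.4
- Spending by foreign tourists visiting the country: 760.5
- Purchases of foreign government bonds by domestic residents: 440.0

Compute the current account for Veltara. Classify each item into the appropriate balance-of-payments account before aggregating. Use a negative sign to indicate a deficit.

Goods: 2749.4 - 710.2 + 245.6 - 873.7 = 1411.1
Services: 760.5 - 148.0 + 183.1 + 328.0 - 113.3 - 99.7 = 910.6
Primary income: 88.5 - 41.8 - 148.0 = -101.3
Current account = 1411.1 + 910.6 + (-101.3) = 2220.4
(Excluded from the current account — financial account: acquisition of a foreign subsidiary by a resident firm (outward FDI) 739.2, foreign purchases of equities on the domestic stock exchange 560.6, purchases of foreign government bonds by domestic residents 440.0; capital account: acquisition of foreign patents and trademarks (non-produced assets) 88.4, capital transfers received from emigrants 91.7.)

2220.4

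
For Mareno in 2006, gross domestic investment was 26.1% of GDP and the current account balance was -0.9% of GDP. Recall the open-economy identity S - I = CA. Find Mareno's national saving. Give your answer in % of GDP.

25.2

S = I + CA = 26.1 + (-0.9) = 25.2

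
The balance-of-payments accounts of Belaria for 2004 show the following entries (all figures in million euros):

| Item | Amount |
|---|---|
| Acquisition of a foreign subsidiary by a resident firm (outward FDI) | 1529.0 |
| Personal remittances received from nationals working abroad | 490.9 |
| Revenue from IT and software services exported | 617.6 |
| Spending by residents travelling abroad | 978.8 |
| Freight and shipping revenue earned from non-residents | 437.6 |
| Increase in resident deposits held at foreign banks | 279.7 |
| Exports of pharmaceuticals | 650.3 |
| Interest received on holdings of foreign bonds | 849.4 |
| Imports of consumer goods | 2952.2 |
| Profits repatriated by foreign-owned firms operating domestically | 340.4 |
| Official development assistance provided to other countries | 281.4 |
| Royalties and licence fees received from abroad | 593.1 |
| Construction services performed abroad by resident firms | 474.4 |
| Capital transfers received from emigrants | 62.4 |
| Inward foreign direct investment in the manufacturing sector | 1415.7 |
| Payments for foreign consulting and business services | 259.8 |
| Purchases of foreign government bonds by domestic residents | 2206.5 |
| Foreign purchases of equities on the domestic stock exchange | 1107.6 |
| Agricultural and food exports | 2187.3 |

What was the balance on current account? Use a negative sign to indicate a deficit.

Goods: -2952.2 + 650.3 + 2187.3 = -114.6
Services: -978.8 + 474.4 + 593.1 + 437.6 - 259.8 + 617.6 = 884.1
Primary income: 849.4 - 340.4 = 509.0
Secondary income: 490.9 - 281.4 = 209.5
Current account = (-114.6) + 884.1 + 509.0 + 209.5 = 1488.0
(Excluded from the current account — financial account: acquisition of a foreign subsidiary by a resident firm (outward FDI) 1529.0, increase in resident deposits held at foreign banks 279.7, inward foreign direct investment in the manufacturing sector 1415.7, purchases of foreign government bonds by domestic residents 2206.5, foreign purchases of equities on the domestic stock exchange 1107.6; capital account: capital transfers received from emigrants 62.4.)

1488.0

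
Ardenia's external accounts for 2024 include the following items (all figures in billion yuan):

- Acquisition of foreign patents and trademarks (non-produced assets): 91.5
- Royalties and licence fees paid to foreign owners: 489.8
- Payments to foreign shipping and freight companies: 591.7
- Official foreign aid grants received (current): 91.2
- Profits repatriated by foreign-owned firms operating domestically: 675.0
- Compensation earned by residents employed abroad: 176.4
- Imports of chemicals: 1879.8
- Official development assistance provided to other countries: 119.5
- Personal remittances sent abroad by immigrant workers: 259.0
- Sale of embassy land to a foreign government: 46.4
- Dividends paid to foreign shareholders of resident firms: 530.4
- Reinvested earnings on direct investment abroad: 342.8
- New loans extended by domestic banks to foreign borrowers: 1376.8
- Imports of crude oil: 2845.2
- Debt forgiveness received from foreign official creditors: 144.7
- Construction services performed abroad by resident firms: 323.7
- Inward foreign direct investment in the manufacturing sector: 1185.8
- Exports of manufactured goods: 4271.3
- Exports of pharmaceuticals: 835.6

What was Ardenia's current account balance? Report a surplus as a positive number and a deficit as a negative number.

Goods: 835.6 - 2845.2 - 1879.8 + 4271.3 = 381.9
Services: -489.8 + 323.7 - 591.7 = -757.8
Primary income: -530.4 + 342.8 - 675.0 + 176.4 = -686.2
Secondary income: -259.0 + 91.2 - 119.5 = -287.3
Current account = 381.9 + (-757.8) + (-686.2) + (-287.3) = -1349.4
(Excluded from the current account — capital account: acquisition of foreign patents and trademarks (non-produced assets) 91.5, sale of embassy land to a foreign government 46.4, debt forgiveness received from foreign official creditors 144.7; financial account: new loans extended by domestic banks to foreign borrowers 1376.8, inward foreign direct investment in the manufacturing sector 1185.8.)

-1349.4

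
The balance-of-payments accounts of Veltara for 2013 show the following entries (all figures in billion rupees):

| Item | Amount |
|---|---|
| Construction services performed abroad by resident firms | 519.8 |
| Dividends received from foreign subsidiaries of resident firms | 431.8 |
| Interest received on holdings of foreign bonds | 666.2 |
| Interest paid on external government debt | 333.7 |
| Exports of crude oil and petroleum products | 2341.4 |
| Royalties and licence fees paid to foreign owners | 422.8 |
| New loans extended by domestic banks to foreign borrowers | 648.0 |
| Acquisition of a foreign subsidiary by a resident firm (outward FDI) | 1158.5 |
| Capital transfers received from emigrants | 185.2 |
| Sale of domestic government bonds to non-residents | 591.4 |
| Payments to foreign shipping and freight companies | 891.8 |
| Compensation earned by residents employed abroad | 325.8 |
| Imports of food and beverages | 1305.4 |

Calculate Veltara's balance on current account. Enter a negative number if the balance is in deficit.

Goods: -1305.4 + 2341.4 = 1036.0
Services: 519.8 - 422.8 - 891.8 = -794.8
Primary income: 325.8 - 333.7 + 666.2 + 431.8 = 1090.1
Current account = 1036.0 + (-794.8) + 1090.1 = 1331.3
(Excluded from the current account — financial account: new loans extended by domestic banks to foreign borrowers 648.0, acquisition of a foreign subsidiary by a resident firm (outward FDI) 1158.5, sale of domestic government bonds to non-residents 591.4; capital account: capital transfers received from emigrants 185.2.)

1331.3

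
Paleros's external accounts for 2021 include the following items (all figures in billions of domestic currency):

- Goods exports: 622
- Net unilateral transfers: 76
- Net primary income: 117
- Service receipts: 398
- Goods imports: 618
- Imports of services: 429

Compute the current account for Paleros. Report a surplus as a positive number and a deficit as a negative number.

Goods balance = 622 - 618 = 4
Services balance = 398 - 429 = -31
Trade balance (goods + services) = 4 + (-31) = -27
Net primary income = 117
Net secondary income = 76
Current account = -27 + 117 + 76 = 166

166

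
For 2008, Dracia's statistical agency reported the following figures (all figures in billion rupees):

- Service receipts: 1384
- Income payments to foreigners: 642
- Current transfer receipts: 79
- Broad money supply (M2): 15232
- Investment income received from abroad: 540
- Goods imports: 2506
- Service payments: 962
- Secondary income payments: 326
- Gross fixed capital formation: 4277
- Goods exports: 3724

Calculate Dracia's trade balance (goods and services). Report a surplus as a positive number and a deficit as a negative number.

Goods balance = 3724 - 2506 = 1218
Services balance = 1384 - 962 = 422
Trade balance (goods + services) = 1218 + 422 = 1640

1640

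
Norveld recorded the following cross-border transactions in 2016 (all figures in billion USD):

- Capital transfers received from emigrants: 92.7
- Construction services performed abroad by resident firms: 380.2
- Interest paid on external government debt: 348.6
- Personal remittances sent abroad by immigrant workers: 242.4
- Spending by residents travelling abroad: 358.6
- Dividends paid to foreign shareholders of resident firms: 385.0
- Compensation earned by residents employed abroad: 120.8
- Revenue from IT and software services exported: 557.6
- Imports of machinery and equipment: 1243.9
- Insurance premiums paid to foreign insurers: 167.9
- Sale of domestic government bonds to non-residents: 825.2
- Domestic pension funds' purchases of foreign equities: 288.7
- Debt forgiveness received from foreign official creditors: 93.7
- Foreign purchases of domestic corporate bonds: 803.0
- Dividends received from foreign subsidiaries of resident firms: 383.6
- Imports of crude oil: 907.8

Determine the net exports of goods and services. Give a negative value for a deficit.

Goods: -1243.9 - 907.8 = -2151.7
Services: 380.2 - 358.6 - 167.9 + 557.6 = 411.3
Trade balance = -2151.7 + 411.3 = -1740.4
(Excluded from the trade balance — capital account: capital transfers received from emigrants 92.7, debt forgiveness received from foreign official creditors 93.7; primary income: interest paid on external government debt 348.6, dividends paid to foreign shareholders of resident firms 385.0, compensation earned by residents employed abroad 120.8, dividends received from foreign subsidiaries of resident firms 383.6; secondary income: personal remittances sent abroad by immigrant workers 242.4; financial account: sale of domestic government bonds to non-residents 825.2, domestic pension funds' purchases of foreign equities 288.7, foreign purchases of domestic corporate bonds 803.0.)

-1740.4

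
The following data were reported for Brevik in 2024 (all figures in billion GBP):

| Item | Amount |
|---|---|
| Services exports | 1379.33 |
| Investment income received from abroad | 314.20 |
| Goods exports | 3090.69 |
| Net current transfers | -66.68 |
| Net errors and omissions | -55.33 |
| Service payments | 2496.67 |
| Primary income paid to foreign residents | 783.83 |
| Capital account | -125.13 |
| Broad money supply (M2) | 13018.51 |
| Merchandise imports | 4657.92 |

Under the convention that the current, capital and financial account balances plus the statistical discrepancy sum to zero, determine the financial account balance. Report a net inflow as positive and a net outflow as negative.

3401.34

Goods balance = 3090.69 - 4657.92 = -1567.23
Services balance = 1379.33 - 2496.67 = -1117.34
Trade balance (goods + services) = -1567.23 + (-1117.34) = -2684.57
Net primary income = 314.20 - 783.83 = -469.63
Net secondary income = -66.68
Current account = -2684.57 + (-469.63) + (-66.68) = -3220.88
Financial account = -(-3220.88 + (-125.13) + (-55.33)) = 3401.34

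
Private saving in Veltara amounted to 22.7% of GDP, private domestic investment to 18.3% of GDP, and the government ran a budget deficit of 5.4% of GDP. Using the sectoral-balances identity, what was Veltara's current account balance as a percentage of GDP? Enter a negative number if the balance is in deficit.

-1.0

By the sectoral-balances identity, CA = (S_private - I) + (T - G).
Private balance = 22.7 - 18.3 = 4.4
Government balance (T - G) = -5.4
CA = 4.4 + (-5.4) = -1.0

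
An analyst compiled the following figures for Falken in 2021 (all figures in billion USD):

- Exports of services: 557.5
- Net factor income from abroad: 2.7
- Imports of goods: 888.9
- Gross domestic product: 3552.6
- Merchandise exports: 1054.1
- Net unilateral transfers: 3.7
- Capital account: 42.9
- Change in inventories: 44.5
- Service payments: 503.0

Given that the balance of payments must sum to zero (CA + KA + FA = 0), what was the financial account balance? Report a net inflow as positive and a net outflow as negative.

Goods balance = 1054.1 - 888.9 = 165.2
Services balance = 557.5 - 503.0 = 54.5
Trade balance (goods + services) = 165.2 + 54.5 = 219.7
Net primary income = 2.7
Net secondary income = 3.7
Current account = 219.7 + 2.7 + 3.7 = 226.1
Financial account = -(226.1 + 42.9) = -269.0

-269.0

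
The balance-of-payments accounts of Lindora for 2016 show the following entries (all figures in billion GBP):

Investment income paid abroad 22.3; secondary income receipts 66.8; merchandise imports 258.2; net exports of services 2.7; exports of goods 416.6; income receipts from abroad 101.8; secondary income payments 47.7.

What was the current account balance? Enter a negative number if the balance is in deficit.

259.7

Goods balance = 416.6 - 258.2 = 158.4
Services balance = 2.7
Trade balance (goods + services) = 158.4 + 2.7 = 161.1
Net primary income = 101.8 - 22.3 = 79.5
Net secondary income = 66.8 - 47.7 = 19.1
Current account = 161.1 + 79.5 + 19.1 = 259.7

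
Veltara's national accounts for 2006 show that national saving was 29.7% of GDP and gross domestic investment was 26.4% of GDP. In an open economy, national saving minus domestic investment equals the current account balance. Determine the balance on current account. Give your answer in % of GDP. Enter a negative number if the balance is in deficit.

3.3

CA = S - I = 29.7 - 26.4 = 3.3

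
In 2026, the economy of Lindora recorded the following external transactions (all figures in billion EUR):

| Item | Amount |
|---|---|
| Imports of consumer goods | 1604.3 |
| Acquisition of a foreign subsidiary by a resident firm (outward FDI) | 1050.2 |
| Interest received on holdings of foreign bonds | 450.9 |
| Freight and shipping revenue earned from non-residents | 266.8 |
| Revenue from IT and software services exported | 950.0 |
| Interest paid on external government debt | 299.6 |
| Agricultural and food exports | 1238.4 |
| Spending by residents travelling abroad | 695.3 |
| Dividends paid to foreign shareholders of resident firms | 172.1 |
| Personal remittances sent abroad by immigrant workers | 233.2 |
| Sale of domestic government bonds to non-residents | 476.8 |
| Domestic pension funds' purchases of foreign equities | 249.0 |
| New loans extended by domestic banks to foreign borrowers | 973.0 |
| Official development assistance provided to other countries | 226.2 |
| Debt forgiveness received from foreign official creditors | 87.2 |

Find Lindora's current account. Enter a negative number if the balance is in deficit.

Goods: -1604.3 + 1238.4 = -365.9
Services: 266.8 - 695.3 + 950.0 = 521.5
Primary income: -299.6 + 450.9 - 172.1 = -20.8
Secondary income: -226.2 - 233.2 = -459.4
Current account = (-365.9) + 521.5 + (-20.8) + (-459.4) = -324.6
(Excluded from the current account — financial account: acquisition of a foreign subsidiary by a resident firm (outward FDI) 1050.2, sale of domestic government bonds to non-residents 476.8, domestic pension funds' purchases of foreign equities 249.0, new loans extended by domestic banks to foreign borrowers 973.0; capital account: debt forgiveness received from foreign official creditors 87.2.)

-324.6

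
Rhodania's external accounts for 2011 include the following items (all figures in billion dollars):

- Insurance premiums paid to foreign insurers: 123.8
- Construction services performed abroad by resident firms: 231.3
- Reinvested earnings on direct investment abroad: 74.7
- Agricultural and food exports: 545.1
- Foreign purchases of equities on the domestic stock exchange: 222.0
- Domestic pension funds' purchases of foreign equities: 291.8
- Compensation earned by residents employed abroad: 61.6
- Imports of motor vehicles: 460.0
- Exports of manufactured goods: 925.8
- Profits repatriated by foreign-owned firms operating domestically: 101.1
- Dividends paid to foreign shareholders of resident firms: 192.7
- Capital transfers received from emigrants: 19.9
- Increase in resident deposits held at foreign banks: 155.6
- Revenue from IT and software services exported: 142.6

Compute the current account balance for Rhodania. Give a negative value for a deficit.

1103.5

Goods: -460.0 + 925.8 + 545.1 = 1010.9
Services: 142.6 - 123.8 + 231.3 = 250.1
Primary income: -192.7 + 74.7 - 101.1 + 61.6 = -157.5
Current account = 1010.9 + 250.1 + (-157.5) = 1103.5
(Excluded from the current account — financial account: foreign purchases of equities on the domestic stock exchange 222.0, domestic pension funds' purchases of foreign equities 291.8, increase in resident deposits held at foreign banks 155.6; capital account: capital transfers received from emigrants 19.9.)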